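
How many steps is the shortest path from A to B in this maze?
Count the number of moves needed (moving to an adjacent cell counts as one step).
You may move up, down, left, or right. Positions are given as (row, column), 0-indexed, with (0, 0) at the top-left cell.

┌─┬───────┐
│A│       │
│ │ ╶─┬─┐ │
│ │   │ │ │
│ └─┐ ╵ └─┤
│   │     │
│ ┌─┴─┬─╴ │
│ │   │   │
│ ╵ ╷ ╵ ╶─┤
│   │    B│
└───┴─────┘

Using BFS to find shortest path:
Start: (0, 0), End: (4, 4)
Path found:
(0,0) → (1,0) → (2,0) → (3,0) → (4,0) → (4,1) → (3,1) → (3,2) → (4,2) → (4,3) → (4,4)
Number of steps: 10

Solution:

┌─┬───────┐
│A│       │
│ │ ╶─┬─┐ │
│↓│   │ │ │
│ └─┐ ╵ └─┤
│↓  │     │
│ ┌─┴─┬─╴ │
│↓│↱ ↓│   │
│ ╵ ╷ ╵ ╶─┤
│↳ ↑│↳ → B│
└───┴─────┘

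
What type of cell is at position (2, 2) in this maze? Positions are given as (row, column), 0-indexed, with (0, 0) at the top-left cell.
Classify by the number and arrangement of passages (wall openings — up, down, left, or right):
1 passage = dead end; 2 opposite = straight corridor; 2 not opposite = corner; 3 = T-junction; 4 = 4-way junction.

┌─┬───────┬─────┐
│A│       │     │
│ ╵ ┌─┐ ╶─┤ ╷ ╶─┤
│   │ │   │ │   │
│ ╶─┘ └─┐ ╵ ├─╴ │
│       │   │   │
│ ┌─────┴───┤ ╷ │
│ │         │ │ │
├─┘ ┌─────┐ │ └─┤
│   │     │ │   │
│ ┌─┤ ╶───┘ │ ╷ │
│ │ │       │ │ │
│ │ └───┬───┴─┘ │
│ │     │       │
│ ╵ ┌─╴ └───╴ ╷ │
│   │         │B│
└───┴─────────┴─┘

Checking cell at (2, 2):
Number of passages: 3
Cell type: T-junction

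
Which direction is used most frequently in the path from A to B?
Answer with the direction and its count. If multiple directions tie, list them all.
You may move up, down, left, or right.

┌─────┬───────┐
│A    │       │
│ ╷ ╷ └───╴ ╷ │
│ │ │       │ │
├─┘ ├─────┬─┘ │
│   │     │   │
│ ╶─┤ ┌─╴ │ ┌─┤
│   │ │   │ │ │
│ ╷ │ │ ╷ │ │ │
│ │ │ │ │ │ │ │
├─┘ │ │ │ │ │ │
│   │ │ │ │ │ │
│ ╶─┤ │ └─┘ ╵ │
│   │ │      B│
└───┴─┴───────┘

Directions: right, right, down, right, right, right, up, right, down, down, left, down, down, down, down, right
Counts: {'right': 7, 'down': 7, 'up': 1, 'left': 1}
Most common: down and right (tied at 7 times each)

Solution:

┌─────┬───────┐
│A → ↓│    ↱ ↓│
│ ╷ ╷ └───╴ ╷ │
│ │ │↳ → → ↑│↓│
├─┘ ├─────┬─┘ │
│   │     │↓ ↲│
│ ╶─┤ ┌─╴ │ ┌─┤
│   │ │   │↓│ │
│ ╷ │ │ ╷ │ │ │
│ │ │ │ │ │↓│ │
├─┘ │ │ │ │ │ │
│   │ │ │ │↓│ │
│ ╶─┤ │ └─┘ ╵ │
│   │ │    ↳ B│
└───┴─┴───────┘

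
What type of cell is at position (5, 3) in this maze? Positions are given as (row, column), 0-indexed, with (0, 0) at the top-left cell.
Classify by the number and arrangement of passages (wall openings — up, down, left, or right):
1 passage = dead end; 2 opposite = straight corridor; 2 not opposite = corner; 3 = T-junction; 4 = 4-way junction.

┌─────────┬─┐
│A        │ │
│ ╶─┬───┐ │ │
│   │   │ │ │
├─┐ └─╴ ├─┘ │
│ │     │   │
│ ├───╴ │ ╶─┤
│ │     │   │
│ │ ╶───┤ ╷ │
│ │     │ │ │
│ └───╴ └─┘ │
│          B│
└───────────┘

Checking cell at (5, 3):
Number of passages: 3
Cell type: T-junction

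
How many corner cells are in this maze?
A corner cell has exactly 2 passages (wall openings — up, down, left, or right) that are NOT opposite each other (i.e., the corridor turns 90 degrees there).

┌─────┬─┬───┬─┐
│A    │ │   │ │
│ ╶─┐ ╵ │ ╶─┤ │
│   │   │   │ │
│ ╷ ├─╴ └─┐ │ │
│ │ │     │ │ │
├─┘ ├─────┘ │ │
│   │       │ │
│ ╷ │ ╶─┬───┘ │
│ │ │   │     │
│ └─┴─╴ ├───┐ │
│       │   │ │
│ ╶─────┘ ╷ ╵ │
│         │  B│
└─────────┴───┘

Counting corner cells (2 non-opposite passages):
Total corners: 19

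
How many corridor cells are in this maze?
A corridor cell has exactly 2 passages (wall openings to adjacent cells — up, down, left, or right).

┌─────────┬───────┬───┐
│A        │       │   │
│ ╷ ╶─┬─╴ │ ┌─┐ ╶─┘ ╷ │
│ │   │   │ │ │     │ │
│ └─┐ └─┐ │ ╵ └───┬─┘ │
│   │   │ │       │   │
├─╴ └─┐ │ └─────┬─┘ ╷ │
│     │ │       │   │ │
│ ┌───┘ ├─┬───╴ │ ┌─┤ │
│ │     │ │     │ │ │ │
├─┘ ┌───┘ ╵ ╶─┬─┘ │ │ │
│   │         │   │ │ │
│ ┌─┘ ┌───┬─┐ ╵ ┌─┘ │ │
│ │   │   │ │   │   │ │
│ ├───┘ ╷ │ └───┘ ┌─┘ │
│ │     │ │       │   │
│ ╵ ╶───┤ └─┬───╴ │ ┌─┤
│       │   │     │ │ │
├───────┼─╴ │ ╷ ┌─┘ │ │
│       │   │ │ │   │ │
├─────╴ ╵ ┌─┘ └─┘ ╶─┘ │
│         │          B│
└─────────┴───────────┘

Counting cells with exactly 2 passages:
Total corridor cells: 91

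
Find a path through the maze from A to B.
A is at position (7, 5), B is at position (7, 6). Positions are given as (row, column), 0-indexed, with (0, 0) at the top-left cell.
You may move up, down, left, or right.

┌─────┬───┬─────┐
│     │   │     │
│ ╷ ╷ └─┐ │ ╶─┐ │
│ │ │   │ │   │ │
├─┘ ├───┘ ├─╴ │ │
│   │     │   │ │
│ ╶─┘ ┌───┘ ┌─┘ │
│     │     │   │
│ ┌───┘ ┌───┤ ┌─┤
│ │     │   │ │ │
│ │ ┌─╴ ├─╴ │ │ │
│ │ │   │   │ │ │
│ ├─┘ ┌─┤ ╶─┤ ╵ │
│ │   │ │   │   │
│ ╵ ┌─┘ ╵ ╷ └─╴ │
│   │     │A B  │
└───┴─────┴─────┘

Finding the shortest path from (7, 5) to (7, 6):
Path length: 1 steps
Directions: right

Solution:

┌─────┬───┬─────┐
│     │   │     │
│ ╷ ╷ └─┐ │ ╶─┐ │
│ │ │   │ │   │ │
├─┘ ├───┘ ├─╴ │ │
│   │     │   │ │
│ ╶─┘ ┌───┘ ┌─┘ │
│     │     │   │
│ ┌───┘ ┌───┤ ┌─┤
│ │     │   │ │ │
│ │ ┌─╴ ├─╴ │ │ │
│ │ │   │   │ │ │
│ ├─┘ ┌─┤ ╶─┤ ╵ │
│ │   │ │   │   │
│ ╵ ┌─┘ ╵ ╷ └─╴ │
│   │     │A B  │
└───┴─────┴─────┘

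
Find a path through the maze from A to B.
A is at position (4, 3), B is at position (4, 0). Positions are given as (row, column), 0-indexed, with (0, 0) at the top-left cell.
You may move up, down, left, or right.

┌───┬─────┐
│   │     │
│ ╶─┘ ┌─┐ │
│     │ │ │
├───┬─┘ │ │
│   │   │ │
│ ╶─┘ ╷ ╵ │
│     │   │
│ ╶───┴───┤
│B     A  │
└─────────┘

Finding the shortest path from (4, 3) to (4, 0):
Path length: 3 steps
Directions: left → left → left

Solution:

┌───┬─────┐
│   │     │
│ ╶─┘ ┌─┐ │
│     │ │ │
├───┬─┘ │ │
│   │   │ │
│ ╶─┘ ╷ ╵ │
│     │   │
│ ╶───┴───┤
│B ← ← A  │
└─────────┘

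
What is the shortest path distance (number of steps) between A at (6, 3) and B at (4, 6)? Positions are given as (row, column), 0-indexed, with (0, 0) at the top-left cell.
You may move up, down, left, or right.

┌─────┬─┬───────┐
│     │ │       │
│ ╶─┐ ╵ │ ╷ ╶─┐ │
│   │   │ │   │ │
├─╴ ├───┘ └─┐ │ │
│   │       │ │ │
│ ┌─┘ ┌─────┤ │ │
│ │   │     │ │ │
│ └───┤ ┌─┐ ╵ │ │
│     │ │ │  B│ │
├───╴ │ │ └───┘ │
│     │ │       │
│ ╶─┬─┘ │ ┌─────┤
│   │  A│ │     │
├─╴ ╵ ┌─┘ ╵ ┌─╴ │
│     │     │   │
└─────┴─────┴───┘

Finding path from (6, 3) to (4, 6):
Path: (6,3) → (5,3) → (4,3) → (3,3) → (3,4) → (3,5) → (4,5) → (4,6)
Distance: 7 steps

Solution:

┌─────┬─┬───────┐
│     │ │       │
│ ╶─┐ ╵ │ ╷ ╶─┐ │
│   │   │ │   │ │
├─╴ ├───┘ └─┐ │ │
│   │       │ │ │
│ ┌─┘ ┌─────┤ │ │
│ │   │↱ → ↓│ │ │
│ └───┤ ┌─┐ ╵ │ │
│     │↑│ │↳ B│ │
├───╴ │ │ └───┘ │
│     │↑│       │
│ ╶─┬─┘ │ ┌─────┤
│   │  A│ │     │
├─╴ ╵ ┌─┘ ╵ ┌─╴ │
│     │     │   │
└─────┴─────┴───┘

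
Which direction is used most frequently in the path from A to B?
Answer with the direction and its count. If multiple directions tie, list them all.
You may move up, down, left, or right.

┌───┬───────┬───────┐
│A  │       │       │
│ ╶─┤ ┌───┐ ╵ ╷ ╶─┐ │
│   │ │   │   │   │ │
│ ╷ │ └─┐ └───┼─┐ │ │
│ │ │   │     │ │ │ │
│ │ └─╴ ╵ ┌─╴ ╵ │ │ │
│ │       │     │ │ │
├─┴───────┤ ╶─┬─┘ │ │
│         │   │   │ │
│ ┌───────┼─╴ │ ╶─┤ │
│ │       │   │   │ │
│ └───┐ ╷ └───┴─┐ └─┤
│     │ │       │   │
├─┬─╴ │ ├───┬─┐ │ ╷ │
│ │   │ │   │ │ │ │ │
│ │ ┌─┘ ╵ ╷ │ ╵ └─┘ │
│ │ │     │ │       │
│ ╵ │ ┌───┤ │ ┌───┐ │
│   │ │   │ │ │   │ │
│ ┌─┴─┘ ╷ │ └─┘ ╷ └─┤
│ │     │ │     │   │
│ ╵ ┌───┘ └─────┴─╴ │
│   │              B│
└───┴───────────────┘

Directions: down, right, down, down, right, right, up, left, up, up, right, right, right, down, right, up, right, down, right, down, down, down, left, down, right, down, right, down, down, left, left, up, up, left, left, left, up, left, down, down, down, right, up, right, down, down, down, right, right, up, right, down, right, down
Counts: {'down': 20, 'right': 17, 'up': 9, 'left': 8}
Most common: down (20 times)

Solution:

┌───┬───────┬───────┐
│A  │↱ → → ↓│↱ ↓    │
│ ╶─┤ ┌───┐ ╵ ╷ ╶─┐ │
│↳ ↓│↑│   │↳ ↑│↳ ↓│ │
│ ╷ │ └─┐ └───┼─┐ │ │
│ │↓│↑ ↰│     │ │↓│ │
│ │ └─╴ ╵ ┌─╴ ╵ │ │ │
│ │↳ → ↑  │     │↓│ │
├─┴───────┤ ╶─┬─┘ │ │
│         │   │↓ ↲│ │
│ ┌───────┼─╴ │ ╶─┤ │
│ │    ↓ ↰│   │↳ ↓│ │
│ └───┐ ╷ └───┴─┐ └─┤
│     │↓│↑ ← ← ↰│↳ ↓│
├─┬─╴ │ ├───┬─┐ │ ╷ │
│ │   │↓│↱ ↓│ │↑│ │↓│
│ │ ┌─┘ ╵ ╷ │ ╵ └─┘ │
│ │ │  ↳ ↑│↓│  ↑ ← ↲│
│ ╵ │ ┌───┤ │ ┌───┐ │
│   │ │   │↓│ │↱ ↓│ │
│ ┌─┴─┘ ╷ │ └─┘ ╷ └─┤
│ │     │ │↳ → ↑│↳ ↓│
│ ╵ ┌───┘ └─────┴─╴ │
│   │              B│
└───┴───────────────┘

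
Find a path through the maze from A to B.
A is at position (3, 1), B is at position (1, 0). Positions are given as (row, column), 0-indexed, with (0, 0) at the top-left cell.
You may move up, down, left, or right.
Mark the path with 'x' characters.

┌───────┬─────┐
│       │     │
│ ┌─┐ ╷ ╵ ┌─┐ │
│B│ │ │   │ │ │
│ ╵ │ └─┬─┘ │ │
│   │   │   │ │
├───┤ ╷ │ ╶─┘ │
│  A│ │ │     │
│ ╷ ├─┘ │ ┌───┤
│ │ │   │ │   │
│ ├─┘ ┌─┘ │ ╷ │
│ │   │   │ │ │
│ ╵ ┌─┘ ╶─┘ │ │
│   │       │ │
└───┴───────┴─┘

Finding the shortest path from (3, 1) to (1, 0):
Path length: 17 steps
Directions: left → down → down → down → right → up → right → up → right → up → up → left → up → up → left → left → down

Solution:

┌───────┬─────┐
│x x x  │     │
│ ┌─┐ ╷ ╵ ┌─┐ │
│B│ │x│   │ │ │
│ ╵ │ └─┬─┘ │ │
│   │x x│   │ │
├───┤ ╷ │ ╶─┘ │
│x A│ │x│     │
│ ╷ ├─┘ │ ┌───┤
│x│ │x x│ │   │
│ ├─┘ ┌─┘ │ ╷ │
│x│x x│   │ │ │
│ ╵ ┌─┘ ╶─┘ │ │
│x x│       │ │
└───┴───────┴─┘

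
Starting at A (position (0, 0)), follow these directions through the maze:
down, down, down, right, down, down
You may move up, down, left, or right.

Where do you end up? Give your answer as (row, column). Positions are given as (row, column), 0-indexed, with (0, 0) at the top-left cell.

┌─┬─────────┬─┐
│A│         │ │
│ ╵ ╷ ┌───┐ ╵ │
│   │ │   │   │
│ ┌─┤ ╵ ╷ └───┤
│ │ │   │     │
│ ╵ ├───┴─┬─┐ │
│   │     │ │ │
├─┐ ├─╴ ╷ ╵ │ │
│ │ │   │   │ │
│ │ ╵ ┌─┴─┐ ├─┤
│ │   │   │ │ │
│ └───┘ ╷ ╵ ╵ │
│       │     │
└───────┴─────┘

Following directions step by step:
Start: (0, 0)
  down: (0, 0) → (1, 0)
  down: (1, 0) → (2, 0)
  down: (2, 0) → (3, 0)
  right: (3, 0) → (3, 1)
  down: (3, 1) → (4, 1)
  down: (4, 1) → (5, 1)
Final position: (5, 1)

Path taken:

┌─┬─────────┬─┐
│A│         │ │
│ ╵ ╷ ┌───┐ ╵ │
│↓  │ │   │   │
│ ┌─┤ ╵ ╷ └───┤
│↓│ │   │     │
│ ╵ ├───┴─┬─┐ │
│↳ ↓│     │ │ │
├─┐ ├─╴ ╷ ╵ │ │
│ │↓│   │   │ │
│ │ ╵ ┌─┴─┐ ├─┤
│ │B  │   │ │ │
│ └───┘ ╷ ╵ ╵ │
│       │     │
└───────┴─────┘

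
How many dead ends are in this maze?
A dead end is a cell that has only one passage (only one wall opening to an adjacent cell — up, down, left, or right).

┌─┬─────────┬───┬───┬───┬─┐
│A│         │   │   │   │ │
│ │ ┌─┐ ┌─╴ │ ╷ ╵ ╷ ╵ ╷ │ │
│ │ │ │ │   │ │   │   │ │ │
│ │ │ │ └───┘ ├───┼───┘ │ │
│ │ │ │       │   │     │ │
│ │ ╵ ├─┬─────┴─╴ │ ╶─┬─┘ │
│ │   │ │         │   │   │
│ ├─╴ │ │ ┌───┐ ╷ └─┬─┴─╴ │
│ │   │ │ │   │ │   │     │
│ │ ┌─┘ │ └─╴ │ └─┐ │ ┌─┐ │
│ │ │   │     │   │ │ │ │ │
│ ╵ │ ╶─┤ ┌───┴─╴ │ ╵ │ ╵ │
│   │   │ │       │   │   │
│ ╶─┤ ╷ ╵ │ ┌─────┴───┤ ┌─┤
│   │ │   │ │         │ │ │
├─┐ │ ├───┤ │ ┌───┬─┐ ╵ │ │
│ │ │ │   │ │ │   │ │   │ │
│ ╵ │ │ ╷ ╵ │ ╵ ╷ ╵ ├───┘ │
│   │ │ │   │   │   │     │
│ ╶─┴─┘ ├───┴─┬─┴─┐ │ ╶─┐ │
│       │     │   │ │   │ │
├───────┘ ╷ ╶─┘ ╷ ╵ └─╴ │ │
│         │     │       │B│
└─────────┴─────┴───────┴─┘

Checking each cell for number of passages:

Dead ends found at positions:
  (0, 0)
  (0, 12)
  (1, 2)
  (1, 4)
  (2, 7)
  (3, 3)
  (3, 10)
  (3, 11)
  (4, 5)
  (5, 11)
  (7, 12)
  (8, 0)
  (8, 9)
  (9, 2)
  (10, 6)
  (11, 0)
  (11, 12)
Total dead ends: 17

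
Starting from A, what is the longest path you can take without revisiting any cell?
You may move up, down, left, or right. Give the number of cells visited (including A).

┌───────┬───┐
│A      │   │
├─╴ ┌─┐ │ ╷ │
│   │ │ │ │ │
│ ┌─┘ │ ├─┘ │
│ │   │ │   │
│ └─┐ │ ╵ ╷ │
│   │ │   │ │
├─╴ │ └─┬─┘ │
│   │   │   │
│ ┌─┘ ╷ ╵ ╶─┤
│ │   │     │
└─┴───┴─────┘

Finding longest simple path using DFS:
Start: (0, 0)
Longest path visits 20 cells
Path: A → right → right → right → down → down → down → right → up → right → down → down → left → down → left → up → left → up → up → up

Solution:

┌───────┬───┐
│A → → ↓│   │
├─╴ ┌─┐ │ ╷ │
│   │B│↓│ │ │
│ ┌─┘ │ ├─┘ │
│ │  ↑│↓│↱ ↓│
│ └─┐ │ ╵ ╷ │
│   │↑│↳ ↑│↓│
├─╴ │ └─┬─┘ │
│   │↑ ↰│↓ ↲│
│ ┌─┘ ╷ ╵ ╶─┤
│ │   │↑ ↲  │
└─┴───┴─────┘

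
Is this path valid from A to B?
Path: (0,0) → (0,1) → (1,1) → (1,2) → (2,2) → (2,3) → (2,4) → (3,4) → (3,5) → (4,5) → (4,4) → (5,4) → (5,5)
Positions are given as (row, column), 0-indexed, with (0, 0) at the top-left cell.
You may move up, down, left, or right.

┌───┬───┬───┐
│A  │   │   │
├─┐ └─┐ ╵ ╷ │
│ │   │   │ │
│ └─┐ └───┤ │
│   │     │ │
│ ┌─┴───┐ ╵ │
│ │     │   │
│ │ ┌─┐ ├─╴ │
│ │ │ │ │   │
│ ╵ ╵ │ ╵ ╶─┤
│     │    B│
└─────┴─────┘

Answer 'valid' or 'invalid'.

Checking path validity:
Result: All consecutive moves are passable.

valid

Correct solution:

┌───┬───┬───┐
│A ↓│   │   │
├─┐ └─┐ ╵ ╷ │
│ │↳ ↓│   │ │
│ └─┐ └───┤ │
│   │↳ → ↓│ │
│ ┌─┴───┐ ╵ │
│ │     │↳ ↓│
│ │ ┌─┐ ├─╴ │
│ │ │ │ │↓ ↲│
│ ╵ ╵ │ ╵ ╶─┤
│     │  ↳ B│
└─────┴─────┘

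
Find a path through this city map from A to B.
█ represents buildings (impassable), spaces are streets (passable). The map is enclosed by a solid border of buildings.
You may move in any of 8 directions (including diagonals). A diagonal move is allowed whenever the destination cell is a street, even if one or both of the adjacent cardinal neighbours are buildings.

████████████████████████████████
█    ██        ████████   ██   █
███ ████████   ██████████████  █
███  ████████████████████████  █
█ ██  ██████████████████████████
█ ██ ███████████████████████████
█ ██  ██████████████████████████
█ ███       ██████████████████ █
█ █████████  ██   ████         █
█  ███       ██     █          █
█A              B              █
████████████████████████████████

Finding the shortest path from A to B:
Movement: 8-directional
Path length: 15 steps
Directions: right → right → right → right → right → right → right → right → right → right → right → right → right → right → right

Solution:

████████████████████████████████
█    ██        ████████   ██   █
███ ████████   ██████████████  █
███  ████████████████████████  █
█ ██  ██████████████████████████
█ ██ ███████████████████████████
█ ██  ██████████████████████████
█ ███       ██████████████████ █
█ █████████  ██   ████         █
█  ███       ██     █          █
█A→→→→→→→→→→→→→→B              █
████████████████████████████████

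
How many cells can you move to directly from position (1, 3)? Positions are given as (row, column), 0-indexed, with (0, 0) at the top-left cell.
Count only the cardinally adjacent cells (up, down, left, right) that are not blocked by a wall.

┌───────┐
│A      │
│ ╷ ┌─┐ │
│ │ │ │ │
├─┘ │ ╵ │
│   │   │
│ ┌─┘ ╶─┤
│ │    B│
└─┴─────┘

Checking passable neighbors of (1, 3):
Neighbors: (0, 3), (2, 3)
Count: 2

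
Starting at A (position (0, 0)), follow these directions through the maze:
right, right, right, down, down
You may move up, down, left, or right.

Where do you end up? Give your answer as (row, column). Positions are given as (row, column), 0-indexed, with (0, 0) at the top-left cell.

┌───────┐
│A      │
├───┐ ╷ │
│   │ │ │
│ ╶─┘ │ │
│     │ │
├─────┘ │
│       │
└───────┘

Following directions step by step:
Start: (0, 0)
  right: (0, 0) → (0, 1)
  right: (0, 1) → (0, 2)
  right: (0, 2) → (0, 3)
  down: (0, 3) → (1, 3)
  down: (1, 3) → (2, 3)
Final position: (2, 3)

Path taken:

┌───────┐
│A → → ↓│
├───┐ ╷ │
│   │ │↓│
│ ╶─┘ │ │
│     │B│
├─────┘ │
│       │
└───────┘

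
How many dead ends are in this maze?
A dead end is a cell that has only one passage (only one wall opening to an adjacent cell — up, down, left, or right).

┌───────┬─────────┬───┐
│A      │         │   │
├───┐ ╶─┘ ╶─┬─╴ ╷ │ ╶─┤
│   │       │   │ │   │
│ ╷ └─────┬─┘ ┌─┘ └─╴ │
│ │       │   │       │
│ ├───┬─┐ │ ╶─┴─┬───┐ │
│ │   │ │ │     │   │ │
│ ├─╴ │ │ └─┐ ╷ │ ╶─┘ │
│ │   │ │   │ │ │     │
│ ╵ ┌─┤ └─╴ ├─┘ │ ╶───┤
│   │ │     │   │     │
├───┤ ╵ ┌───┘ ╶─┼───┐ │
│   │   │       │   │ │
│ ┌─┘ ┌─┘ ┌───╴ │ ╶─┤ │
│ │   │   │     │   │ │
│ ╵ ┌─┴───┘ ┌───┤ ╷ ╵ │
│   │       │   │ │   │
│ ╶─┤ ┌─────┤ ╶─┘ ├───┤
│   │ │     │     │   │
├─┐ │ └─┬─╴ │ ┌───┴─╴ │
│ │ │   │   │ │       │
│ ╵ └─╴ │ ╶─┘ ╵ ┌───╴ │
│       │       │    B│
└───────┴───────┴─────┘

Checking each cell for number of passages:

Dead ends found at positions:
  (0, 0)
  (0, 3)
  (0, 10)
  (1, 5)
  (2, 7)
  (3, 1)
  (3, 3)
  (3, 9)
  (4, 6)
  (5, 2)
  (6, 1)
  (6, 9)
  (7, 3)
  (8, 7)
  (9, 3)
  (9, 9)
  (10, 0)
  (11, 8)
Total dead ends: 18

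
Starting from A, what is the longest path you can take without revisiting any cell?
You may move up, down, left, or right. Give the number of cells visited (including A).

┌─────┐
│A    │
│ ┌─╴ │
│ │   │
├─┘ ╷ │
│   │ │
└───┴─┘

Finding longest simple path using DFS:
Start: (0, 0)
Longest path visits 7 cells
Path: A → right → right → down → left → down → left

Solution:

┌─────┐
│A → ↓│
│ ┌─╴ │
│ │↓ ↲│
├─┘ ╷ │
│B ↲│ │
└───┴─┘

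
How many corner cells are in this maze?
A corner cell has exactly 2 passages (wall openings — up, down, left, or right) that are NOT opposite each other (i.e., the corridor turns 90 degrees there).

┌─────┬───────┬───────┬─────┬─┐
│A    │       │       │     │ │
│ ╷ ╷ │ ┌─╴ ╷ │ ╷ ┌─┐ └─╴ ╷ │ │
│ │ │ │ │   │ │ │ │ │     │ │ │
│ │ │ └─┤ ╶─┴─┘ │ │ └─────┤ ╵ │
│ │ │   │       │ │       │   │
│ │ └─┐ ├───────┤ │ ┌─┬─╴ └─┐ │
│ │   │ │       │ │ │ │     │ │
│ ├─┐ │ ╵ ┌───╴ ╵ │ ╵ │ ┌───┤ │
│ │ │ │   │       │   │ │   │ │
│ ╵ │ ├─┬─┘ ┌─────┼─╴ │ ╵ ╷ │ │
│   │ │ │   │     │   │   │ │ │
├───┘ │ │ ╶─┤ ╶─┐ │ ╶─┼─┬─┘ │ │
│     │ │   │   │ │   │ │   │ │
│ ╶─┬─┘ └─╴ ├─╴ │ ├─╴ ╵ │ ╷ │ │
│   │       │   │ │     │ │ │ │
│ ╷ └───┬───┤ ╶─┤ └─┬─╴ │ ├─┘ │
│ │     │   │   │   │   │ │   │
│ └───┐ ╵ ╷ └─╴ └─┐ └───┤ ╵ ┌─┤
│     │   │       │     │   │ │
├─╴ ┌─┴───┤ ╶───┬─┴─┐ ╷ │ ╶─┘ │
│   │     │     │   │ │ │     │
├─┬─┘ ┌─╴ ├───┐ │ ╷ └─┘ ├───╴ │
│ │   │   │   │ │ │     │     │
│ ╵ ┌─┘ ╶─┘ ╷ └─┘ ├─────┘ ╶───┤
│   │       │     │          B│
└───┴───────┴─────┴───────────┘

Counting corner cells (2 non-opposite passages):
Total corners: 92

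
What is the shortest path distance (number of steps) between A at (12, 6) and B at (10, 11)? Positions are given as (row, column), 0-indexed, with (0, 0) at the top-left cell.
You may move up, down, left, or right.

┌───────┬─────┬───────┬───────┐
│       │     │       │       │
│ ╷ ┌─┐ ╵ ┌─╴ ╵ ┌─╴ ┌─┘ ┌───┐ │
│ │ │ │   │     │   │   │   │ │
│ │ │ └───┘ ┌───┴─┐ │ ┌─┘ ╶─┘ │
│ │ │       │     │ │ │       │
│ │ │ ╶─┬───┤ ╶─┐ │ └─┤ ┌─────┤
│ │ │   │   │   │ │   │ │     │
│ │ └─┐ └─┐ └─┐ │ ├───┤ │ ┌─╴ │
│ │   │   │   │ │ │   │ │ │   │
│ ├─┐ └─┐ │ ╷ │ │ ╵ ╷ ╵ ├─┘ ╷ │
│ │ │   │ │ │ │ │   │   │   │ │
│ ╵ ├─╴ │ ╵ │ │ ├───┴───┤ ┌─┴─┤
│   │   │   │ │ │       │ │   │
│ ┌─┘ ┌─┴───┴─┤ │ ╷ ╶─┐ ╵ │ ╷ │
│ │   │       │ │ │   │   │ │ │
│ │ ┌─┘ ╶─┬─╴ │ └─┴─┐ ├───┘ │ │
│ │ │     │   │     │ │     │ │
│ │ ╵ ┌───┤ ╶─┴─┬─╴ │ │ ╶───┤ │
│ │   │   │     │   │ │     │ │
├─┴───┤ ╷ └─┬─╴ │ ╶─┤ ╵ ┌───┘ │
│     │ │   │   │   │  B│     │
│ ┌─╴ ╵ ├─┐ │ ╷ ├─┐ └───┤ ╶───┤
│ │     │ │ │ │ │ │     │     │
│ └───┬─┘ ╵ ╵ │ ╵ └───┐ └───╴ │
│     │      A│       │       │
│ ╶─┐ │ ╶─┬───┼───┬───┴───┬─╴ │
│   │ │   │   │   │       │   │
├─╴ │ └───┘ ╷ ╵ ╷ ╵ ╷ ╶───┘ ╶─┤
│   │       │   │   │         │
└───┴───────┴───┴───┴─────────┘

Finding path from (12, 6) to (10, 11):
Path: (12,6) → (12,5) → (11,5) → (10,5) → (10,4) → (9,4) → (9,3) → (10,3) → (11,3) → (11,2) → (10,2) → (10,1) → (10,0) → (11,0) → (12,0) → (12,1) → (12,2) → (13,2) → (14,2) → (14,3) → (14,4) → (14,5) → (13,5) → (13,6) → (14,6) → (14,7) → (13,7) → (13,8) → (14,8) → (14,9) → (13,9) → (13,10) → (14,10) → (14,11) → (14,12) → (14,13) → (13,13) → (13,14) → (12,14) → (11,14) → (11,13) → (11,12) → (10,12) → (10,13) → (10,14) → (9,14) → (8,14) → (7,14) → (6,14) → (6,13) → (7,13) → (8,13) → (8,12) → (8,11) → (9,11) → (10,11)
Distance: 55 steps

Solution:

┌───────┬─────┬───────┬───────┐
│       │     │       │       │
│ ╷ ┌─┐ ╵ ┌─╴ ╵ ┌─╴ ┌─┘ ┌───┐ │
│ │ │ │   │     │   │   │   │ │
│ │ │ └───┘ ┌───┴─┐ │ ┌─┘ ╶─┘ │
│ │ │       │     │ │ │       │
│ │ │ ╶─┬───┤ ╶─┐ │ └─┤ ┌─────┤
│ │ │   │   │   │ │   │ │     │
│ │ └─┐ └─┐ └─┐ │ ├───┤ │ ┌─╴ │
│ │   │   │   │ │ │   │ │ │   │
│ ├─┐ └─┐ │ ╷ │ │ ╵ ╷ ╵ ├─┘ ╷ │
│ │ │   │ │ │ │ │   │   │   │ │
│ ╵ ├─╴ │ ╵ │ │ ├───┴───┤ ┌─┴─┤
│   │   │   │ │ │       │ │↓ ↰│
│ ┌─┘ ┌─┴───┴─┤ │ ╷ ╶─┐ ╵ │ ╷ │
│ │   │       │ │ │   │   │↓│↑│
│ │ ┌─┘ ╶─┬─╴ │ └─┴─┐ ├───┘ │ │
│ │ │     │   │     │ │↓ ← ↲│↑│
│ │ ╵ ┌───┤ ╶─┴─┬─╴ │ │ ╶───┤ │
│ │   │↓ ↰│     │   │ │↓    │↑│
├─┴───┤ ╷ └─┬─╴ │ ╶─┤ ╵ ┌───┘ │
│↓ ← ↰│↓│↑ ↰│   │   │  B│↱ → ↑│
│ ┌─╴ ╵ ├─┐ │ ╷ ├─┐ └───┤ ╶───┤
│↓│  ↑ ↲│ │↑│ │ │ │     │↑ ← ↰│
│ └───┬─┘ ╵ ╵ │ ╵ └───┐ └───╴ │
│↳ → ↓│    ↑ A│       │      ↑│
│ ╶─┐ │ ╶─┬───┼───┬───┴───┬─╴ │
│   │↓│   │↱ ↓│↱ ↓│↱ ↓    │↱ ↑│
├─╴ │ └───┘ ╷ ╵ ╷ ╵ ╷ ╶───┘ ╶─┤
│   │↳ → → ↑│↳ ↑│↳ ↑│↳ → → ↑  │
└───┴───────┴───┴───┴─────────┘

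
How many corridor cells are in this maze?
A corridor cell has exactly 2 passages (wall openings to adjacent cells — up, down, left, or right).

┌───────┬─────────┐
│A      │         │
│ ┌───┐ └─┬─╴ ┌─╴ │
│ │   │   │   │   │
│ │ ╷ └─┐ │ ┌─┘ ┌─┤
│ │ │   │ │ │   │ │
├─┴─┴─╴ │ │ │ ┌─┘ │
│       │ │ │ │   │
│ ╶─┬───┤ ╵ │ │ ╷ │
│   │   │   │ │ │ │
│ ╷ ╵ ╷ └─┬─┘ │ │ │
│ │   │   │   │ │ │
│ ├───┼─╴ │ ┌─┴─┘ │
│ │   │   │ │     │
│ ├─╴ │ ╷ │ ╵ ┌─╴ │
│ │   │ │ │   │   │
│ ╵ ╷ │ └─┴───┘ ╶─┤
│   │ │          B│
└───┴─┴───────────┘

Counting cells with exactly 2 passages:
Total corridor cells: 65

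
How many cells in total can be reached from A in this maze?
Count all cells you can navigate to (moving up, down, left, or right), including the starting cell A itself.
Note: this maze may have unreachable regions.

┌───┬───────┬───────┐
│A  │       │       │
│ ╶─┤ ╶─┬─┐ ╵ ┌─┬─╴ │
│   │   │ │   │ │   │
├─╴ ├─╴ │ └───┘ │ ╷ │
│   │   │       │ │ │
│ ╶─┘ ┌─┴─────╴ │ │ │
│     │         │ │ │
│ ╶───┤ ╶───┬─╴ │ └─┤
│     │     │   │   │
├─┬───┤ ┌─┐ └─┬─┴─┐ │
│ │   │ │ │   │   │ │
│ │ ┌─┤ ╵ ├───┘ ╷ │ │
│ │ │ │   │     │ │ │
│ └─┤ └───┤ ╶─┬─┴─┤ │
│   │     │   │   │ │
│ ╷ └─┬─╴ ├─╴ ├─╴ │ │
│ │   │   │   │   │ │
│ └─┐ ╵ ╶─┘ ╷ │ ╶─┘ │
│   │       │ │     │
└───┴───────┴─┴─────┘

Using BFS/flood-fill to find all reachable cells from A:
Maze size: 10 × 10 = 100 total cells
55 cell(s) are walled off and cannot be reached from A.
Reachable cells: 45

Reachable region (· marks reachable cells):

┌───┬───────┬───────┐
│A ·│· · · ·│· · · ·│
│ ╶─┤ ╶─┬─┐ ╵ ┌─┬─╴ │
│· ·│· ·│ │· ·│ │· ·│
├─╴ ├─╴ │ └───┘ │ ╷ │
│· ·│· ·│       │·│·│
│ ╶─┘ ┌─┴─────╴ │ │ │
│· · ·│         │·│·│
│ ╶───┤ ╶───┬─╴ │ └─┤
│· · ·│     │   │· ·│
├─┬───┤ ┌─┐ └─┬─┴─┐ │
│ │   │ │ │   │   │·│
│ │ ┌─┤ ╵ ├───┘ ╷ │ │
│ │ │ │   │     │ │·│
│ └─┤ └───┤ ╶─┬─┴─┤ │
│   │     │   │· ·│·│
│ ╷ └─┬─╴ ├─╴ ├─╴ │ │
│ │   │   │   │· ·│·│
│ └─┐ ╵ ╶─┘ ╷ │ ╶─┘ │
│   │       │ │· · ·│
└───┴───────┴─┴─────┘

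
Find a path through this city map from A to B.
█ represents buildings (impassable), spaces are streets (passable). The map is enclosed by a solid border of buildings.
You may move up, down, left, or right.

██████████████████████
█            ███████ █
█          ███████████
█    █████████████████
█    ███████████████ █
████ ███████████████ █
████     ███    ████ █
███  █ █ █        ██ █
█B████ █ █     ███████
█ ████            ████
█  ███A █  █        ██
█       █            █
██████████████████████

Finding the shortest path from A to B:
Movement: cardinal only
Path length: 9 steps
Directions: down → left → left → left → left → up → left → up → up

Solution:

██████████████████████
█            ███████ █
█          ███████████
█    █████████████████
█    ███████████████ █
████ ███████████████ █
████     ███    ████ █
███  █ █ █        ██ █
█B████ █ █     ███████
█↑████            ████
█↑↰███A █  █        ██
█ ↑←←←↲ █            █
██████████████████████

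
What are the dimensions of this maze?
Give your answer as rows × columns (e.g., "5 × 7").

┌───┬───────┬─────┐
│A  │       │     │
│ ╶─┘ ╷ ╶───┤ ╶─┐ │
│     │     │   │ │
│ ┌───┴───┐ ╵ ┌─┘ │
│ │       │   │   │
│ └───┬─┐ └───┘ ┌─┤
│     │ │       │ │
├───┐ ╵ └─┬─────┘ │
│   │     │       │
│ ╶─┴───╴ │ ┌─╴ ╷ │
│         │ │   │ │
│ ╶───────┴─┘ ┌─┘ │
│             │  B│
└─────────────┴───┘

Counting the maze dimensions:
Rows (vertical): 7
Columns (horizontal): 9
Dimensions: 7 × 9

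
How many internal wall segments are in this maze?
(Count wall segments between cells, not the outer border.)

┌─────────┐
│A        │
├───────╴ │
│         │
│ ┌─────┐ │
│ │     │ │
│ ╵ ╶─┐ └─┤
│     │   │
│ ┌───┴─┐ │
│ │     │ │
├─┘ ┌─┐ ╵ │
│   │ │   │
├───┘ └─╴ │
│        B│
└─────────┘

Counting internal wall segments:
Total internal walls: 24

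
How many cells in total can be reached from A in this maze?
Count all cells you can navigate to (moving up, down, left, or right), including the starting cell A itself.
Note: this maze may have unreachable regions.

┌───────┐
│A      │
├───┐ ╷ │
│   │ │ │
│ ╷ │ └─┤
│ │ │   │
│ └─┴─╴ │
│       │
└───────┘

Using BFS/flood-fill to find all reachable cells from A:
Maze size: 4 × 4 = 16 total cells
All cells are reachable — the maze is fully connected.
Reachable cells: 16

Reachable region (· marks reachable cells):

┌───────┐
│A · · ·│
├───┐ ╷ │
│· ·│·│·│
│ ╷ │ └─┤
│·│·│· ·│
│ └─┴─╴ │
│· · · ·│
└───────┘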